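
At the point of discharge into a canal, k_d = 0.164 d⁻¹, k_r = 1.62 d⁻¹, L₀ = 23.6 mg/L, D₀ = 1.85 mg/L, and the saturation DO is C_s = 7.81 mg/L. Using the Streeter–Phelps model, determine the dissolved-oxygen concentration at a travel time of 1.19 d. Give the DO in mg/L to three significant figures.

DO ≈ 5.74 mg/L

k_d L₀/(k_r−k_d) = 0.164×23.6/(1.62−0.164) = 3.870/1.456 = 2.658 mg/L.
e^(−k_d t) = e^(−0.164×1.190) = 0.8227; e^(−k_r t) = e^(−1.62×1.190) = 0.1455.
D = 2.658 × (0.8227 − 0.1455) + 1.85 × 0.1455 = 1.800 + 0.2691 = 2.069 mg/L.
DO = C_s − D = 7.81 − 2.069 = 5.741 mg/L.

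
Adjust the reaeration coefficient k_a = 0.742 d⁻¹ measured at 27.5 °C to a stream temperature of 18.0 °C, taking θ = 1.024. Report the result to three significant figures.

k_a ≈ 0.592 d⁻¹

k_a(T₂) = k_a(T₁) · θ^(T₂−T₁) = 0.742 × 1.024^(18.0−27.5)
= 0.742 × 1.024^-9.50 = 0.742 × 0.7983 = 0.5923 d⁻¹.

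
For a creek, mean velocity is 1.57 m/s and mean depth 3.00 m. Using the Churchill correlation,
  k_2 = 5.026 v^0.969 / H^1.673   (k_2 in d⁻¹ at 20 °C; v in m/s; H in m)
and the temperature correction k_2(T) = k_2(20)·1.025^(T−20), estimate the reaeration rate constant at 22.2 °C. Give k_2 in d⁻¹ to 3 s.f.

k_2(20) = 5.026 × 1.57^0.969 / 3.00^1.673 = 5.026 × 1.548 / 6.284 = 1.238 d⁻¹.
k_2(22.2) = 1.238 × 1.025^(22.2−20) = 1.238 × 1.056 = 1.307 d⁻¹.

k_2 ≈ 1.31 d⁻¹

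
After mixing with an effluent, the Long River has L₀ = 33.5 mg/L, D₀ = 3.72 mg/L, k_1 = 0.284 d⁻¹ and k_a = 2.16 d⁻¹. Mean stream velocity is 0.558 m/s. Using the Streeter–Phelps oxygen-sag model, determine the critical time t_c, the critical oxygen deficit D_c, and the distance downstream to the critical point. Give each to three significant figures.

With k_a/k_1 = 7.606 and 1 − D₀(k_a−k_1)/(k_1 L₀) = 0.2665,
t_c = ln(7.606 × 0.2665) / (2.16 − 0.284) = ln(2.027) / 1.876 = 0.7064/1.876 = 0.3766 d.
D_c = (k_1/k_a) L₀ e^(−k_1 t_c) = (0.284/2.16) × 33.5 × e^(−0.284×0.3766) = 0.1315 × 33.5 × 0.8986 = 3.958 mg/L.
x_c = v t_c = 0.558 m/s × 0.3766 d × 86400 s/d = 18150 m ≈ 18.2 km.

t_c ≈ 0.377 d; D_c ≈ 3.96 mg/L; x_c ≈ 18.2 km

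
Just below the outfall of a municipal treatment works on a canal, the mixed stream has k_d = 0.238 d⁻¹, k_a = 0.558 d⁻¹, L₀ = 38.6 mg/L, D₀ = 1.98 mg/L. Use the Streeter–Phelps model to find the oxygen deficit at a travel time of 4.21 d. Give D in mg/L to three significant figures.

D ≈ 7.99 mg/L

k_d L₀/(k_a−k_d) = 0.238×38.6/(0.558−0.238) = 9.187/0.3200 = 28.71 mg/L.
e^(−k_d t) = e^(−0.238×4.210) = 0.3672; e^(−k_a t) = e^(−0.558×4.210) = 0.09545.
D = 28.71 × (0.3672 − 0.09545) + 1.98 × 0.09545 = 7.800 + 0.1890 = 7.989 mg/L.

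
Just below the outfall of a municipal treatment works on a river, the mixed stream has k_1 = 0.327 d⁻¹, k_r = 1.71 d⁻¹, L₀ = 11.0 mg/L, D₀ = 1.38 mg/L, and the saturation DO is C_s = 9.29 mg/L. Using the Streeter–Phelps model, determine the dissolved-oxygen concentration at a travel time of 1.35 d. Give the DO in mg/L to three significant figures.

k_1 L₀/(k_r−k_1) = 0.327×11.0/(1.71−0.327) = 3.597/1.383 = 2.601 mg/L.
e^(−k_1 t) = e^(−0.327×1.350) = 0.6431; e^(−k_r t) = e^(−1.71×1.350) = 0.09941.
D = 2.601 × (0.6431 − 0.09941) + 1.38 × 0.09941 = 1.414 + 0.1372 = 1.551 mg/L.
DO = C_s − D = 9.29 − 1.551 = 7.739 mg/L.

DO ≈ 7.74 mg/L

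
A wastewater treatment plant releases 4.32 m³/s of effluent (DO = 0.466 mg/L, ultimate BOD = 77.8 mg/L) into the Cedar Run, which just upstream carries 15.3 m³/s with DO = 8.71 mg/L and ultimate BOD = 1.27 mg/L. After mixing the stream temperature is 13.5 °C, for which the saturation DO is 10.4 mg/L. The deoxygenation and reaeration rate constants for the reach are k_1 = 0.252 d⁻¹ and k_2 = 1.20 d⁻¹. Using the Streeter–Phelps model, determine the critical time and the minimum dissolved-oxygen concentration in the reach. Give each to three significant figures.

Mixed DO = (15.3×8.71 + 4.32×0.466)/(15.3+4.32) = 135.3/19.62 = 6.895 mg/L.
Mixed L₀ = (15.3×1.27 + 4.32×77.8)/(19.62) = 355.5/19.62 = 18.12 mg/L.
Initial deficit D₀ = C_s − DO₀ = 10.4 − 6.895 = 3.505 mg/L.
t_c = (1/0.9480) ln[(1.20/0.252)(1 − 3.505×0.9480/(0.252×18.12))] = 1.055 × ln(1.297) = 0.2741 d.
D_c = (0.252/1.20) × 18.12 × e^(−0.252×0.2741) = 0.2100 × 18.12 × 0.9333 = 3.551 mg/L.
Minimum DO = 10.4 − 3.551 = 6.849 mg/L.

t_c ≈ 0.274 d; minimum DO ≈ 6.85 mg/L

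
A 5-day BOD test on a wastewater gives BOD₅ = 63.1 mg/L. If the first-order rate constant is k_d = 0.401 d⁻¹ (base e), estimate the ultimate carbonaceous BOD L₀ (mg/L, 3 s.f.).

BOD₅ = L₀(1 − e^(−5k_d)) ⇒ L₀ = BOD₅ / (1 − e^(−5×0.401))
= 63.1 / (1 − 0.1347) = 63.1 / 0.8653 = 72.92 mg/L.

L₀ ≈ 72.9 mg/L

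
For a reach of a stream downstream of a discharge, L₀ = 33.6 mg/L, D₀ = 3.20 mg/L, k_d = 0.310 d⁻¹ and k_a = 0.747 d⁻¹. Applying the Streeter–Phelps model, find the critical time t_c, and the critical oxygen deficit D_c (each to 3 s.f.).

With k_a/k_d = 2.410 and 1 − D₀(k_a−k_d)/(k_d L₀) = 0.8657,
t_c = ln(2.410 × 0.8657) / (0.747 − 0.310) = ln(2.086) / 0.4370 = 0.7353/0.4370 = 1.683 d.
L(t_c) = L₀ e^(−k_d t_c) = 33.6 × 0.5936 = 19.94 mg/L, and at the critical point k_a D_c = k_d L, so D_c = (0.310/0.747) × 19.94 = 8.276 mg/L.

t_c ≈ 1.68 d; D_c ≈ 8.28 mg/L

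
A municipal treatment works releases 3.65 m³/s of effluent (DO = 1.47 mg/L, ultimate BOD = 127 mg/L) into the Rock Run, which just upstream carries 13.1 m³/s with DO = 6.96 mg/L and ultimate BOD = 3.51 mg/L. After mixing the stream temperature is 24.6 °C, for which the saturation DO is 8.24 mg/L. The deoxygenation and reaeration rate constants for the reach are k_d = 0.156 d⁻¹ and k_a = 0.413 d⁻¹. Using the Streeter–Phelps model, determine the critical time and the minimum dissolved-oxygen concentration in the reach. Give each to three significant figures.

Mixed DO = (13.1×6.96 + 3.65×1.47)/(13.1+3.65) = 96.54/16.75 = 5.764 mg/L.
Mixed L₀ = (13.1×3.51 + 3.65×127)/(16.75) = 509.5/16.75 = 30.42 mg/L.
Initial deficit D₀ = C_s − DO₀ = 8.24 − 5.764 = 2.476 mg/L.
t_c = (1/0.2570) ln[(0.413/0.156)(1 − 2.476×0.2570/(0.156×30.42))] = 3.891 × ln(2.292) = 3.228 d.
D_c = (0.156/0.413) × 30.42 × e^(−0.156×3.228) = 0.3777 × 30.42 × 0.6044 = 6.944 mg/L.
Minimum DO = 8.24 − 6.944 = 1.296 mg/L.

t_c ≈ 3.23 d; minimum DO ≈ 1.30 mg/L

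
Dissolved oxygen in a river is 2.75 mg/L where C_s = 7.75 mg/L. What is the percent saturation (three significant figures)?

35.5 % saturation

% saturation = C/C_s × 100 = 2.75/7.75 × 100 = 35.5 %.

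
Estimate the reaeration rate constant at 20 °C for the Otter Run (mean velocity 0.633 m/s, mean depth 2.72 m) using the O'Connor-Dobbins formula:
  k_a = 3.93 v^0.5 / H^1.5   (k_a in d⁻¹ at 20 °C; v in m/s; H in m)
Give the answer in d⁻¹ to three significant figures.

k_a ≈ 0.697 d⁻¹

k_a = 3.93 × 0.633^0.5 / 2.72^1.5 = 3.93 × 0.7956 / 4.486 = 0.6970 d⁻¹.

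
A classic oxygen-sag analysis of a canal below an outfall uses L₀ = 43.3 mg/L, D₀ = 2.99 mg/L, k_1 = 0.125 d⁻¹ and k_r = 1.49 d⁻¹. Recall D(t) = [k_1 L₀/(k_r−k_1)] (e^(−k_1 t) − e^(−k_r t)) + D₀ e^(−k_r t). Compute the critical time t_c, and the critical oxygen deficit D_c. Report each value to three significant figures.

t_c ≈ 0.788 d; D_c ≈ 3.29 mg/L

At the critical point dD/dt = 0, so k_1 L₀ e^(−k_1 t) = k_r D. Substituting D(t) from the Streeter–Phelps equation and solving for t gives
t_c = ln[(k_r/k_1)(1 − D₀(k_r−k_1)/(k_1 L₀))] / (k_r−k_1).
Here k_r−k_1 = 1.365 d⁻¹ and 1 − D₀(k_r−k_1)/(k_1 L₀) = 1 − 2.99×1.365/(0.125×43.3) = 0.2459, so
t_c = ln(11.92 × 0.2459) / 1.365 = 1.076 / 1.365 = 0.7879 d.
L(t_c) = L₀ e^(−k_1 t_c) = 43.3 × 0.9062 = 39.24 mg/L, and at the critical point k_r D_c = k_1 L, so D_c = (0.125/1.49) × 39.24 = 3.292 mg/L.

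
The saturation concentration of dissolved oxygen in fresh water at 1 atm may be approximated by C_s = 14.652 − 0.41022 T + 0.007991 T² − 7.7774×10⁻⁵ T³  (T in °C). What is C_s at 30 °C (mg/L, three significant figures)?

C_s ≈ 7.44 mg/L

C_s = 14.652 − 0.41022×30 + 0.007991×30² − 7.7774×10⁻⁵×30³ = 7.437 mg/L.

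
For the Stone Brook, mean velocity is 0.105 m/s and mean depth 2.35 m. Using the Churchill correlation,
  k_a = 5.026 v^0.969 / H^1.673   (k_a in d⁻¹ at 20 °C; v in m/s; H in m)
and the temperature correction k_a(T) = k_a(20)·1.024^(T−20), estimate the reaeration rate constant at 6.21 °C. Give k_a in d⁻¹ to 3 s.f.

k_a ≈ 0.0977 d⁻¹

k_a(20) = 5.026 × 0.105^0.969 / 2.35^1.673 = 5.026 × 0.1126 / 4.176 = 0.1355 d⁻¹.
k_a(6.21) = 0.1355 × 1.024^(6.21−20) = 0.1355 × 0.7210 = 0.09771 d⁻¹.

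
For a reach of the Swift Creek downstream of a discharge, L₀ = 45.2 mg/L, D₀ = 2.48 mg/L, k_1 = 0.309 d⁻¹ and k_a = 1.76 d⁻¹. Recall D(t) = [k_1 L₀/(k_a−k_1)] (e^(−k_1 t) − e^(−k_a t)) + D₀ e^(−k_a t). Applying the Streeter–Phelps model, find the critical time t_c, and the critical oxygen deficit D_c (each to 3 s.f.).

t_c = [1/(k_a−k_1)] ln[(k_a/k_1)(1 − D₀(k_a−k_1)/(k_1 L₀))]
= [1/(1.76−0.309)] ln[(1.76/0.309)(1 − 2.48×1.451/(0.309×45.2))]
= (1/1.451) ln[5.696 × 0.7424] = 0.6892 × ln(4.228) = 0.6892 × 1.442 = 0.9937 d.
L(t_c) = L₀ e^(−k_1 t_c) = 45.2 × 0.7356 = 33.25 mg/L, and at the critical point k_a D_c = k_1 L, so D_c = (0.309/1.76) × 33.25 = 5.838 mg/L.

t_c ≈ 0.994 d; D_c ≈ 5.84 mg/L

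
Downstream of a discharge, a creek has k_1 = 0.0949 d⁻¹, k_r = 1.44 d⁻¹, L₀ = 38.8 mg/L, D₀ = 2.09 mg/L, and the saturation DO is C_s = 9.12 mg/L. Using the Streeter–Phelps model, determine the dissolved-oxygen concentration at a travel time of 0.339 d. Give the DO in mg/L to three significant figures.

k_1 L₀/(k_r−k_1) = 0.0949×38.8/(1.44−0.0949) = 3.682/1.345 = 2.737 mg/L.
e^(−k_1 t) = e^(−0.0949×0.3390) = 0.9683; e^(−k_r t) = e^(−1.44×0.3390) = 0.6138.
D = 2.737 × (0.9683 − 0.6138) + 2.09 × 0.6138 = 0.9707 + 1.283 = 2.253 mg/L.
DO = C_s − D = 9.12 − 2.253 = 6.867 mg/L.

DO ≈ 6.87 mg/L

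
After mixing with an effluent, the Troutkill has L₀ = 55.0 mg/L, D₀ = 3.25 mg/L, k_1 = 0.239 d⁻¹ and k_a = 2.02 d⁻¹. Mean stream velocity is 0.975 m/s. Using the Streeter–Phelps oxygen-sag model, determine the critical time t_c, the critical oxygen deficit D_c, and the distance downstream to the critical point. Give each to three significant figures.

t_c = [1/(k_a−k_1)] ln[(k_a/k_1)(1 − D₀(k_a−k_1)/(k_1 L₀))]
= [1/(2.02−0.239)] ln[(2.02/0.239)(1 − 3.25×1.781/(0.239×55.0))]
= (1/1.781) ln[8.452 × 0.5597] = 0.5615 × ln(4.730) = 0.5615 × 1.554 = 0.8725 d.
L(t_c) = L₀ e^(−k_1 t_c) = 55.0 × 0.8118 = 44.65 mg/L, and at the critical point k_a D_c = k_1 L, so D_c = (0.239/2.02) × 44.65 = 5.283 mg/L.
x_c = v t_c = 0.975 m/s × 0.8725 d × 86400 s/d = 73500 m ≈ 73.5 km.

t_c ≈ 0.873 d; D_c ≈ 5.28 mg/L; x_c ≈ 73.5 km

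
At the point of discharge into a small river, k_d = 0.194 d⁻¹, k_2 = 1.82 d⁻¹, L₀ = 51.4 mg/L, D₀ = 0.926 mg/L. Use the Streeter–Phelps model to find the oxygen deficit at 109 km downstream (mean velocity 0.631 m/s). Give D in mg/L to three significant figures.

D ≈ 4.02 mg/L

Travel time t = x/v = 109 km / (0.631 m/s) = 109000 m / 0.631 m/s = 172700 s = 1.999 d.
k_d L₀/(k_2−k_d) = 0.194×51.4/(1.82−0.194) = 9.972/1.626 = 6.133 mg/L.
e^(−k_d t) = e^(−0.194×1.999) = 0.6785; e^(−k_2 t) = e^(−1.82×1.999) = 0.02628.
D = 6.133 × (0.6785 − 0.02628) + 0.926 × 0.02628 = 4.000 + 0.02434 = 4.024 mg/L.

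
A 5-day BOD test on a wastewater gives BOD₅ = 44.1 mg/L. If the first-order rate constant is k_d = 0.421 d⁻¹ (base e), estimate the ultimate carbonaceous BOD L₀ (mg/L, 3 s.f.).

L₀ ≈ 50.2 mg/L

BOD₅ = L₀(1 − e^(−5k_d)) ⇒ L₀ = BOD₅ / (1 − e^(−5×0.421))
= 44.1 / (1 − 0.1218) = 44.1 / 0.8782 = 50.22 mg/L.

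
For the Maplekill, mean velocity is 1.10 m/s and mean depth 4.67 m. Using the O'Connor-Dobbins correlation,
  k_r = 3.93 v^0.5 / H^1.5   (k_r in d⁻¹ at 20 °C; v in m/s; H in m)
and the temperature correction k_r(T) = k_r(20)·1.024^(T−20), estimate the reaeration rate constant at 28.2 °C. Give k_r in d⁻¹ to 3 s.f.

k_r(20) = 3.93 × 1.10^0.5 / 4.67^1.5 = 3.93 × 1.049 / 10.09 = 0.4084 d⁻¹.
k_r(28.2) = 0.4084 × 1.024^(28.2−20) = 0.4084 × 1.215 = 0.4961 d⁻¹.

k_r ≈ 0.496 d⁻¹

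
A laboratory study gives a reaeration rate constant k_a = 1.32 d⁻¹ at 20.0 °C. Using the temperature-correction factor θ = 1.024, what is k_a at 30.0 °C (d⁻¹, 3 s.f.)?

k_a(T₂) = k_a(T₁) · θ^(T₂−T₁) = 1.32 × 1.024^(30.0−20.0)
= 1.32 × 1.024^10.0 = 1.32 × 1.268 = 1.673 d⁻¹.

k_a ≈ 1.67 d⁻¹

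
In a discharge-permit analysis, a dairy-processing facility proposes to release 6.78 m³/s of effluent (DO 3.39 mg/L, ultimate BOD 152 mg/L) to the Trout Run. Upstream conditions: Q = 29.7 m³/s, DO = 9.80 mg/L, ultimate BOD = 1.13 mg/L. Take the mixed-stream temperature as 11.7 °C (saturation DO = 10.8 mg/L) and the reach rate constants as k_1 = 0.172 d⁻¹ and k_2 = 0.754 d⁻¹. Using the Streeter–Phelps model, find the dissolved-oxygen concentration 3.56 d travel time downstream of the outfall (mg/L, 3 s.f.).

DO ≈ 6.57 mg/L

Mixed DO = (29.7×9.80 + 6.78×3.39)/(29.7+6.78) = 314.0/36.48 = 8.609 mg/L.
Mixed L₀ = (29.7×1.13 + 6.78×152)/(36.48) = 1064/36.48 = 29.17 mg/L.
Initial deficit D₀ = C_s − DO₀ = 10.8 − 8.609 = 2.191 mg/L.
D(3.56) = [0.172×29.17/(0.754−0.172)](e^(−0.172×3.56) − e^(−0.754×3.56)) + 2.191 e^(−0.754×3.56)
= 8.621 × (0.5421 − 0.06827) + 2.191 × 0.06827 = 4.234 mg/L.
DO = 10.8 − 4.234 = 6.566 mg/L.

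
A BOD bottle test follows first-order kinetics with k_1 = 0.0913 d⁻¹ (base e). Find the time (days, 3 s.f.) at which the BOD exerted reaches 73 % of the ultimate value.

y/L₀ = 1 − e^(−k_1 t) = 0.73 ⇒ e^(−k_1 t) = 0.270
t = −ln(0.270) / 0.0913 = 1.309 / 0.0913 = 14.34 d.

t ≈ 14.3 d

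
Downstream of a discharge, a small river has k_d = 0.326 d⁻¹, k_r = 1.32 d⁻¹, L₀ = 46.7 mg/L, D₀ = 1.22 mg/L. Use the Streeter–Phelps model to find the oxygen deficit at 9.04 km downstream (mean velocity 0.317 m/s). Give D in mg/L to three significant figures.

D ≈ 4.64 mg/L

Travel time t = x/v = 9.04 km / (0.317 m/s) = 9040 m / 0.317 m/s = 28520 s = 0.3301 d.
k_d L₀/(k_r−k_d) = 0.326×46.7/(1.32−0.326) = 15.22/0.9940 = 15.32 mg/L.
e^(−k_d t) = e^(−0.326×0.3301) = 0.8980; e^(−k_r t) = e^(−1.32×0.3301) = 0.6468.
D = 15.32 × (0.8980 − 0.6468) + 1.22 × 0.6468 = 3.847 + 0.7891 = 4.636 mg/L.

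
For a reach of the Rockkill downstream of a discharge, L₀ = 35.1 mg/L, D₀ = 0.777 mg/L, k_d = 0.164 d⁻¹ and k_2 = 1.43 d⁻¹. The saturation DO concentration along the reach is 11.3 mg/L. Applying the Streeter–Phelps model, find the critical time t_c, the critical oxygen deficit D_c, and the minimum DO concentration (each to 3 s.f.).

At the critical point dD/dt = 0, so k_d L₀ e^(−k_d t) = k_2 D. Substituting D(t) from the Streeter–Phelps equation and solving for t gives
t_c = ln[(k_2/k_d)(1 − D₀(k_2−k_d)/(k_d L₀))] / (k_2−k_d).
Here k_2−k_d = 1.266 d⁻¹ and 1 − D₀(k_2−k_d)/(k_d L₀) = 1 − 0.777×1.266/(0.164×35.1) = 0.8291, so
t_c = ln(8.720 × 0.8291) / 1.266 = 1.978 / 1.266 = 1.563 d.
D_c = (k_d/k_2) L₀ e^(−k_d t_c) = (0.164/1.43) × 35.1 × e^(−0.164×1.563) = 0.1147 × 35.1 × 0.7739 = 3.115 mg/L.
Minimum DO = C_s − D_c = 11.3 − 3.115 = 8.185 mg/L.

t_c ≈ 1.56 d; D_c ≈ 3.12 mg/L; min DO ≈ 8.18 mg/L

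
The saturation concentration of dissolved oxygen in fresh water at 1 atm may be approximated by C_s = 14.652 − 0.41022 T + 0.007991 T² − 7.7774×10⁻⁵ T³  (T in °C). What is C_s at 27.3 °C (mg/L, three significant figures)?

C_s ≈ 7.83 mg/L

C_s = 14.652 − 0.41022×27.3 + 0.007991×27.3² − 7.7774×10⁻⁵×27.3³ = 7.826 mg/L.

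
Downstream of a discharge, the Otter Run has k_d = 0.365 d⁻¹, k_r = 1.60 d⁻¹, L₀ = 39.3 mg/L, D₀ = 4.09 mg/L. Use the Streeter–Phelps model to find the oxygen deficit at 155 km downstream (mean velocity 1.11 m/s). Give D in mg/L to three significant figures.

Travel time t = x/v = 155 km / (1.11 m/s) = 155000 m / 1.11 m/s = 139600 s = 1.616 d.
k_d L₀/(k_r−k_d) = 0.365×39.3/(1.60−0.365) = 14.34/1.235 = 11.61 mg/L.
e^(−k_d t) = e^(−0.365×1.616) = 0.5544; e^(−k_r t) = e^(−1.60×1.616) = 0.07533.
D = 11.61 × (0.5544 − 0.07533) + 4.09 × 0.07533 = 5.564 + 0.3081 = 5.872 mg/L.

D ≈ 5.87 mg/L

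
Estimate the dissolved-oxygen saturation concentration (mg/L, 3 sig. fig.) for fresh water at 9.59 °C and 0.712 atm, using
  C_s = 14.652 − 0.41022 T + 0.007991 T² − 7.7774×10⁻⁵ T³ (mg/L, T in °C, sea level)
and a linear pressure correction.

At sea level: C_s = 14.652 − 0.41022×9.59 + 0.007991×9.59² − 7.7774×10⁻⁵×9.59³ = 11.38 mg/L.
Pressure correction: C_s' = 11.38 × 0.712 = 8.106 mg/L.

C_s ≈ 8.11 mg/L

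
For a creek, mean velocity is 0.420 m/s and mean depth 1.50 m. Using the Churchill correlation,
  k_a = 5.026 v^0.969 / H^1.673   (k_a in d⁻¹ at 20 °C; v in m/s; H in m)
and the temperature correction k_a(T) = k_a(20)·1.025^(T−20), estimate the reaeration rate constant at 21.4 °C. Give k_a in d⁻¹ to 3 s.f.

k_a ≈ 1.14 d⁻¹

k_a(20) = 5.026 × 0.420^0.969 / 1.50^1.673 = 5.026 × 0.4314 / 1.971 = 1.100 d⁻¹.
k_a(21.4) = 1.100 × 1.025^(21.4−20) = 1.100 × 1.035 = 1.139 d⁻¹.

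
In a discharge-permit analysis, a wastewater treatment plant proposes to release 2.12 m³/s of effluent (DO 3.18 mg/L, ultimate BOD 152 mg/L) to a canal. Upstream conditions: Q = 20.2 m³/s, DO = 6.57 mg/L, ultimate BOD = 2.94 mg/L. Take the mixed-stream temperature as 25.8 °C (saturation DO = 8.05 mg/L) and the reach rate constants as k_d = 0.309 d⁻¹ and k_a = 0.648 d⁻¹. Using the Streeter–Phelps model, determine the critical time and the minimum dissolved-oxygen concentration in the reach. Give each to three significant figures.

t_c ≈ 1.82 d; minimum DO ≈ 3.41 mg/L

Mixed DO = (20.2×6.57 + 2.12×3.18)/(20.2+2.12) = 139.5/22.32 = 6.248 mg/L.
Mixed L₀ = (20.2×2.94 + 2.12×152)/(22.32) = 381.6/22.32 = 17.10 mg/L.
Initial deficit D₀ = C_s − DO₀ = 8.05 − 6.248 = 1.802 mg/L.
t_c = (1/0.3390) ln[(0.648/0.309)(1 − 1.802×0.3390/(0.309×17.10))] = 2.950 × ln(1.855) = 1.822 d.
D_c = (0.309/0.648) × 17.10 × e^(−0.309×1.822) = 0.4769 × 17.10 × 0.5695 = 4.643 mg/L.
Minimum DO = 8.05 − 4.643 = 3.407 mg/L.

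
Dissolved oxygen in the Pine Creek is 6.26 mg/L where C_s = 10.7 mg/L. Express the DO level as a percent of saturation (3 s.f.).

58.5 % saturation

% saturation = C/C_s × 100 = 6.26/10.7 × 100 = 58.5 %.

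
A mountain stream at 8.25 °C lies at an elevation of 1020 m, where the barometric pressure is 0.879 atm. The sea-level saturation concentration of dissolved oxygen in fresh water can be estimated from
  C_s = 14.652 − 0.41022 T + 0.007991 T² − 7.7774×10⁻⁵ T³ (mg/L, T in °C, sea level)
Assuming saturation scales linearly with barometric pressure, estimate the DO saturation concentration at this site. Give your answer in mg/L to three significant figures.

At sea level: C_s = 14.652 − 0.41022×8.25 + 0.007991×8.25² − 7.7774×10⁻⁵×8.25³ = 11.77 mg/L.
Pressure correction: C_s' = 11.77 × 0.879 = 10.34 mg/L.

C_s ≈ 10.3 mg/L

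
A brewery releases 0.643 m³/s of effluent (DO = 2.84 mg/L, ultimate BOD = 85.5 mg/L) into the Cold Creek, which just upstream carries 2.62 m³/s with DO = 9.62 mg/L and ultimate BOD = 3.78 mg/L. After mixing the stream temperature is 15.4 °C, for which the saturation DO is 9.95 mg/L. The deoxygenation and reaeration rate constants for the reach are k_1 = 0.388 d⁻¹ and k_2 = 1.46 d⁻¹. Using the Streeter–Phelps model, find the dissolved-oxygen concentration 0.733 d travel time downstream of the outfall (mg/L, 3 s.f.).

Mixed DO = (2.62×9.62 + 0.643×2.84)/(2.62+0.643) = 27.03/3.263 = 8.284 mg/L.
Mixed L₀ = (2.62×3.78 + 0.643×85.5)/(3.263) = 64.88/3.263 = 19.88 mg/L.
Initial deficit D₀ = C_s − DO₀ = 9.95 − 8.284 = 1.666 mg/L.
D(0.733) = [0.388×19.88/(1.46−0.388)](e^(−0.388×0.733) − e^(−1.46×0.733)) + 1.666 e^(−1.46×0.733)
= 7.197 × (0.7525 − 0.3429) + 1.666 × 0.3429 = 3.519 mg/L.
DO = 9.95 − 3.519 = 6.431 mg/L.

DO ≈ 6.43 mg/L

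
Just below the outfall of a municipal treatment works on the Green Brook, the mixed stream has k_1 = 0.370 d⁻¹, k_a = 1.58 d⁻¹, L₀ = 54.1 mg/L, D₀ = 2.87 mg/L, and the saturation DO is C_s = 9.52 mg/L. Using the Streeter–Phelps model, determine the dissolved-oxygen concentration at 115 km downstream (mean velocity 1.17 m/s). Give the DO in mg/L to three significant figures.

DO ≈ 0.926 mg/L

Travel time t = x/v = 115 km / (1.17 m/s) = 115000 m / 1.17 m/s = 98290 s = 1.138 d.
k_1 L₀/(k_a−k_1) = 0.370×54.1/(1.58−0.370) = 20.02/1.210 = 16.54 mg/L.
e^(−k_1 t) = e^(−0.370×1.138) = 0.6564; e^(−k_a t) = e^(−1.58×1.138) = 0.1657.
D = 16.54 × (0.6564 − 0.1657) + 2.87 × 0.1657 = 8.118 + 0.4756 = 8.594 mg/L.
DO = C_s − D = 9.52 − 8.594 = 0.9264 mg/L.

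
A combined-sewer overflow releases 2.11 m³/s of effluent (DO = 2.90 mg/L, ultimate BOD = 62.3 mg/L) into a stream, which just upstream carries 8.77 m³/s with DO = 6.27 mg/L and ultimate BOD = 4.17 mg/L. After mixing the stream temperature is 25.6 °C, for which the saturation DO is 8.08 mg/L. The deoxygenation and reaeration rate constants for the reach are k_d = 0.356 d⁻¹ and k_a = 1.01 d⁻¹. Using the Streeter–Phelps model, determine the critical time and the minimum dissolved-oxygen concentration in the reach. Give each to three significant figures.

Mixed DO = (8.77×6.27 + 2.11×2.90)/(8.77+2.11) = 61.11/10.88 = 5.616 mg/L.
Mixed L₀ = (8.77×4.17 + 2.11×62.3)/(10.88) = 168.0/10.88 = 15.44 mg/L.
Initial deficit D₀ = C_s − DO₀ = 8.08 − 5.616 = 2.464 mg/L.
t_c = (1/0.6540) ln[(1.01/0.356)(1 − 2.464×0.6540/(0.356×15.44))] = 1.529 × ln(2.006) = 1.064 d.
D_c = (0.356/1.01) × 15.44 × e^(−0.356×1.064) = 0.3525 × 15.44 × 0.6846 = 3.727 mg/L.
Minimum DO = 8.08 − 3.727 = 4.353 mg/L.

t_c ≈ 1.06 d; minimum DO ≈ 4.35 mg/L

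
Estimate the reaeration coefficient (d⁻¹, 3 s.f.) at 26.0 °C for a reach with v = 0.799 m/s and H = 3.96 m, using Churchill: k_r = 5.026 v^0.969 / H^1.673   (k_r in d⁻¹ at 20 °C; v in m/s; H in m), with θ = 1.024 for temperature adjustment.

k_r(20) = 5.026 × 0.799^0.969 / 3.96^1.673 = 5.026 × 0.8046 / 9.999 = 0.4044 d⁻¹.
k_r(26.0) = 0.4044 × 1.024^(26.0−20) = 0.4044 × 1.153 = 0.4663 d⁻¹.

k_r ≈ 0.466 d⁻¹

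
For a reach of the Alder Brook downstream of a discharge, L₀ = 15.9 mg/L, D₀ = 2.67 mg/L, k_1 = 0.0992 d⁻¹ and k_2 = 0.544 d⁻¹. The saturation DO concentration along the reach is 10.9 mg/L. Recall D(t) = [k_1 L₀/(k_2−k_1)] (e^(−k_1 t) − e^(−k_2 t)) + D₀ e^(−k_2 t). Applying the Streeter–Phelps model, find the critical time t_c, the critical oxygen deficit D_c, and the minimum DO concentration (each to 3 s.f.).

t_c ≈ 0.683 d; D_c ≈ 2.71 mg/L; min DO ≈ 8.19 mg/L

t_c = [1/(k_2−k_1)] ln[(k_2/k_1)(1 − D₀(k_2−k_1)/(k_1 L₀))]
= [1/(0.544−0.0992)] ln[(0.544/0.0992)(1 − 2.67×0.4448/(0.0992×15.9))]
= (1/0.4448) ln[5.484 × 0.2470] = 2.248 × ln(1.355) = 2.248 × 0.3036 = 0.6826 d.
L(t_c) = L₀ e^(−k_1 t_c) = 15.9 × 0.9345 = 14.86 mg/L, and at the critical point k_2 D_c = k_1 L, so D_c = (0.0992/0.544) × 14.86 = 2.710 mg/L.
Minimum DO = C_s − D_c = 10.9 − 2.710 = 8.190 mg/L.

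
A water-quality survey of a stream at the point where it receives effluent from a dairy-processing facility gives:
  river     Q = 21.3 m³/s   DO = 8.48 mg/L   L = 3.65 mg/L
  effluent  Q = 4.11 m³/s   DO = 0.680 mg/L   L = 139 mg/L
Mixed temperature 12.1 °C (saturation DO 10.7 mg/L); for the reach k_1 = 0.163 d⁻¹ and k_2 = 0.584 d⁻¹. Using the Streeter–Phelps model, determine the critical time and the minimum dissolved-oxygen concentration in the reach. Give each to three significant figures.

t_c ≈ 2.00 d; minimum DO ≈ 5.55 mg/L

Mixed DO = (21.3×8.48 + 4.11×0.680)/(21.3+4.11) = 183.4/25.41 = 7.218 mg/L.
Mixed L₀ = (21.3×3.65 + 4.11×139)/(25.41) = 649.0/25.41 = 25.54 mg/L.
Initial deficit D₀ = C_s − DO₀ = 10.7 − 7.218 = 3.482 mg/L.
t_c = (1/0.4210) ln[(0.584/0.163)(1 − 3.482×0.4210/(0.163×25.54))] = 2.375 × ln(2.321) = 2.000 d.
D_c = (0.163/0.584) × 25.54 × e^(−0.163×2.000) = 0.2791 × 25.54 × 0.7217 = 5.145 mg/L.
Minimum DO = 10.7 − 5.145 = 5.555 mg/L.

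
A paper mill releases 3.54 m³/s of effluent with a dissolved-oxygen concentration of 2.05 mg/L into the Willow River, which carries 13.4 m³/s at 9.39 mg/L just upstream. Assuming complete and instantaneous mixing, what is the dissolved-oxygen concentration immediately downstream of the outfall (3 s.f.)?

Flow-weighted mixing: C = (Q_r C_r + Q_w C_w)/(Q_r + Q_w)
= (13.4×9.39 + 3.54×2.05)/(13.4 + 3.54) = 133.1/16.94 = 7.856 mg/L.

7.86 mg/L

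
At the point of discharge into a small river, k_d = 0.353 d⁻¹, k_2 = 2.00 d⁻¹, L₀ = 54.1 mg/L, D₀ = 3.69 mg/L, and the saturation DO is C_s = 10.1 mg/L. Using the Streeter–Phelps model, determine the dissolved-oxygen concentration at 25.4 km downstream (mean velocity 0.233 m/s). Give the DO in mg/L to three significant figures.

DO ≈ 3.31 mg/L

Travel time t = x/v = 25.4 km / (0.233 m/s) = 25400 m / 0.233 m/s = 109000 s = 1.262 d.
k_d L₀/(k_2−k_d) = 0.353×54.1/(2.00−0.353) = 19.10/1.647 = 11.60 mg/L.
e^(−k_d t) = e^(−0.353×1.262) = 0.6406; e^(−k_2 t) = e^(−2.00×1.262) = 0.08018.
D = 11.60 × (0.6406 − 0.08018) + 3.69 × 0.08018 = 6.498 + 0.2959 = 6.794 mg/L.
DO = C_s − D = 10.1 − 6.794 = 3.306 mg/L.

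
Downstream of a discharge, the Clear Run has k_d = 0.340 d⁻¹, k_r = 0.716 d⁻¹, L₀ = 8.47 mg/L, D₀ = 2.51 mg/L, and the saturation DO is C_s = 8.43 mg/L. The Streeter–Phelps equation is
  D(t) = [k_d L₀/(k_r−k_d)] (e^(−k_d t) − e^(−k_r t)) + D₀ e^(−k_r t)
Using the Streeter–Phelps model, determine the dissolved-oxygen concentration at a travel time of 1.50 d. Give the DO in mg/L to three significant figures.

DO ≈ 5.59 mg/L

k_d L₀/(k_r−k_d) = 0.340×8.47/(0.716−0.340) = 2.880/0.3760 = 7.659 mg/L.
e^(−k_d t) = e^(−0.340×1.500) = 0.6005; e^(−k_r t) = e^(−0.716×1.500) = 0.3416.
D = 7.659 × (0.6005 − 0.3416) + 2.51 × 0.3416 = 1.983 + 0.8575 = 2.840 mg/L.
DO = C_s − D = 8.43 − 2.840 = 5.590 mg/L.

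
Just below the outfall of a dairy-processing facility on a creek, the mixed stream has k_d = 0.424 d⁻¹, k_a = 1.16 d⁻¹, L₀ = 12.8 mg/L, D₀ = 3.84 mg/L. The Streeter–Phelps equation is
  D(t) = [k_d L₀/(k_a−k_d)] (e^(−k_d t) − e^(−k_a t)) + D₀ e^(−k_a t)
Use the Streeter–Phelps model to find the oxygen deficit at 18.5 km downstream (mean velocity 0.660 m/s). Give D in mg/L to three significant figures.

Travel time t = x/v = 18.5 km / (0.660 m/s) = 18500 m / 0.660 m/s = 28030 s = 0.3244 d.
k_d L₀/(k_a−k_d) = 0.424×12.8/(1.16−0.424) = 5.427/0.7360 = 7.374 mg/L.
e^(−k_d t) = e^(−0.424×0.3244) = 0.8715; e^(−k_a t) = e^(−1.16×0.3244) = 0.6864.
D = 7.374 × (0.8715 − 0.6864) + 3.84 × 0.6864 = 1.365 + 2.636 = 4.001 mg/L.

D ≈ 4.00 mg/L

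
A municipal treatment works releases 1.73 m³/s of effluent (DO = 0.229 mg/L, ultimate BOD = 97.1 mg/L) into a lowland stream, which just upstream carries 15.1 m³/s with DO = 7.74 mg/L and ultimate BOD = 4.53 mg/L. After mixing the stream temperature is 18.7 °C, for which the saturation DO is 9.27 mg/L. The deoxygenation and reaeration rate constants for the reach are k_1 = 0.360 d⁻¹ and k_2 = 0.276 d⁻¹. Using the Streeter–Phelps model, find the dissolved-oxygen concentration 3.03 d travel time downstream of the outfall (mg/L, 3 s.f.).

Mixed DO = (15.1×7.74 + 1.73×0.229)/(15.1+1.73) = 117.3/16.83 = 6.968 mg/L.
Mixed L₀ = (15.1×4.53 + 1.73×97.1)/(16.83) = 236.4/16.83 = 14.05 mg/L.
Initial deficit D₀ = C_s − DO₀ = 9.27 − 6.968 = 2.302 mg/L.
D(3.03) = [0.360×14.05/(0.276−0.360)](e^(−0.360×3.03) − e^(−0.276×3.03)) + 2.302 e^(−0.276×3.03)
= -60.20 × (0.3359 − 0.4333) + 2.302 × 0.4333 = 6.859 mg/L.
DO = 9.27 − 6.859 = 2.411 mg/L.

DO ≈ 2.41 mg/L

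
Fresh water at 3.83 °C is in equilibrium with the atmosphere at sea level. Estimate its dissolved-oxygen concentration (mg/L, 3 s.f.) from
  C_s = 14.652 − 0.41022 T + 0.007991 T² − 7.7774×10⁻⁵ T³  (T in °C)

C_s ≈ 13.2 mg/L

C_s = 14.652 − 0.41022×3.83 + 0.007991×3.83² − 7.7774×10⁻⁵×3.83³ = 13.19 mg/L.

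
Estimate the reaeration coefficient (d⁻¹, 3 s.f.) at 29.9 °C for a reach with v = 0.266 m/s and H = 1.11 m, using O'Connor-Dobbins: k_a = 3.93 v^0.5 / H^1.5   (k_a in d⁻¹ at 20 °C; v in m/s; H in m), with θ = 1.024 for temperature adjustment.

k_a(20) = 3.93 × 0.266^0.5 / 1.11^1.5 = 3.93 × 0.5158 / 1.169 = 1.733 d⁻¹.
k_a(29.9) = 1.733 × 1.024^(29.9−20) = 1.733 × 1.265 = 2.192 d⁻¹.

k_a ≈ 2.19 d⁻¹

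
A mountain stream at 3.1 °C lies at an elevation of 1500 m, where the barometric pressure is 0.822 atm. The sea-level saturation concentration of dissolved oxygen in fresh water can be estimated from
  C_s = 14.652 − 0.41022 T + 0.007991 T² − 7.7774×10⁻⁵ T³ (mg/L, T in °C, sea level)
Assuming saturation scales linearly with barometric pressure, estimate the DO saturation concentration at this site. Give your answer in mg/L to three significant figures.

At sea level: C_s = 14.652 − 0.41022×3.1 + 0.007991×3.1² − 7.7774×10⁻⁵×3.1³ = 13.45 mg/L.
Pressure correction: C_s' = 13.45 × 0.822 = 11.06 mg/L.

C_s ≈ 11.1 mg/L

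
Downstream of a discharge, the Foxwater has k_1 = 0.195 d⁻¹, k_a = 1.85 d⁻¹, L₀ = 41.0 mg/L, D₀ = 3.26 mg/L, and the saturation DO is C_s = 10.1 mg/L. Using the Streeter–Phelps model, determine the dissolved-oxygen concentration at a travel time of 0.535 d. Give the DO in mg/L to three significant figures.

k_1 L₀/(k_a−k_1) = 0.195×41.0/(1.85−0.195) = 7.995/1.655 = 4.831 mg/L.
e^(−k_1 t) = e^(−0.195×0.5350) = 0.9009; e^(−k_a t) = e^(−1.85×0.5350) = 0.3717.
D = 4.831 × (0.9009 − 0.3717) + 3.26 × 0.3717 = 2.557 + 1.212 = 3.768 mg/L.
DO = C_s − D = 10.1 − 3.768 = 6.332 mg/L.

DO ≈ 6.33 mg/L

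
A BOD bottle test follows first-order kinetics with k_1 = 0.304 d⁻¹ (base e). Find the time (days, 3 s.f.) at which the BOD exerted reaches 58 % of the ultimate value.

t ≈ 2.85 d

y/L₀ = 1 − e^(−k_1 t) = 0.58 ⇒ e^(−k_1 t) = 0.420
t = −ln(0.420) / 0.304 = 0.8675 / 0.304 = 2.854 d.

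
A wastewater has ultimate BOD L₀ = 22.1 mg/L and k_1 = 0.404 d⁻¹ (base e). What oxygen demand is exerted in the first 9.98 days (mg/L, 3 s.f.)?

y_t = L₀(1 − e^(−k_1 t)) = 22.1 × (1 − e^(−0.404×9.98))
= 22.1 × (1 − 0.01774) = 22.1 × 0.9823 = 21.71 mg/L.

y ≈ 21.7 mg/L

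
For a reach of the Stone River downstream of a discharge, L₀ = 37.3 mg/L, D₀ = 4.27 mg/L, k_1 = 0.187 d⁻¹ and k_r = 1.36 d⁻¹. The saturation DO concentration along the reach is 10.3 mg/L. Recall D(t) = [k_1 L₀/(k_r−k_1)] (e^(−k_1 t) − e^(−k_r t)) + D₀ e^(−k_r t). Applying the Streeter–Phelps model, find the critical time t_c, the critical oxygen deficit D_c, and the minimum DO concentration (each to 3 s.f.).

t_c = [1/(k_r−k_1)] ln[(k_r/k_1)(1 − D₀(k_r−k_1)/(k_1 L₀))]
= [1/(1.36−0.187)] ln[(1.36/0.187)(1 − 4.27×1.173/(0.187×37.3))]
= (1/1.173) ln[7.273 × 0.2819] = 0.8525 × ln(2.050) = 0.8525 × 0.7180 = 0.6121 d.
L(t_c) = L₀ e^(−k_1 t_c) = 37.3 × 0.8918 = 33.27 mg/L, and at the critical point k_r D_c = k_1 L, so D_c = (0.187/1.36) × 33.27 = 4.574 mg/L.
Minimum DO = C_s − D_c = 10.3 − 4.574 = 5.726 mg/L.

t_c ≈ 0.612 d; D_c ≈ 4.57 mg/L; min DO ≈ 5.73 mg/L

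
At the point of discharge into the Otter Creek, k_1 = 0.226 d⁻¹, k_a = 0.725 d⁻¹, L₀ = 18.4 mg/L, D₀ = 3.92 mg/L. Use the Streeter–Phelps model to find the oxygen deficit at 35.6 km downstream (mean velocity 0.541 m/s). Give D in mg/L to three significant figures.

D ≈ 4.47 mg/L

Travel time t = x/v = 35.6 km / (0.541 m/s) = 35600 m / 0.541 m/s = 65800 s = 0.7616 d.
k_1 L₀/(k_a−k_1) = 0.226×18.4/(0.725−0.226) = 4.158/0.4990 = 8.333 mg/L.
e^(−k_1 t) = e^(−0.226×0.7616) = 0.8419; e^(−k_a t) = e^(−0.725×0.7616) = 0.5757.
D = 8.333 × (0.8419 − 0.5757) + 3.92 × 0.5757 = 2.218 + 2.257 = 4.475 mg/L.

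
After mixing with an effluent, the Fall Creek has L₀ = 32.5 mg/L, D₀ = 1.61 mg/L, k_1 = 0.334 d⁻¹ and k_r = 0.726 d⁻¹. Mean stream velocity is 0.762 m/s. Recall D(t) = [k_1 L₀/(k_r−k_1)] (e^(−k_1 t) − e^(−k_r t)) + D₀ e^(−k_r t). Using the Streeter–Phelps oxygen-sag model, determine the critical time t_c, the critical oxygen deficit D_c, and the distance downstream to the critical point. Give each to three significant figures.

With k_r/k_1 = 2.174 and 1 − D₀(k_r−k_1)/(k_1 L₀) = 0.9419,
t_c = ln(2.174 × 0.9419) / (0.726 − 0.334) = ln(2.047) / 0.3920 = 0.7165/0.3920 = 1.828 d.
L(t_c) = L₀ e^(−k_1 t_c) = 32.5 × 0.5431 = 17.65 mg/L, and at the critical point k_r D_c = k_1 L, so D_c = (0.334/0.726) × 17.65 = 8.120 mg/L.
x_c = v t_c = 0.762 m/s × 1.828 d × 86400 s/d = 120300 m ≈ 120 km.

t_c ≈ 1.83 d; D_c ≈ 8.12 mg/L; x_c ≈ 120 km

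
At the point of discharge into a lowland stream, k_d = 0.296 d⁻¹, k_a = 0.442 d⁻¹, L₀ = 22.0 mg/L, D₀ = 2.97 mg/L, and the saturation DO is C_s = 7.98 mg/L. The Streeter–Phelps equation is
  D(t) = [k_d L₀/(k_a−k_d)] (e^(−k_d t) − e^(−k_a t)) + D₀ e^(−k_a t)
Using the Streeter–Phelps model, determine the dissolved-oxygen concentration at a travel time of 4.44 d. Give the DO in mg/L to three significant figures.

DO ≈ 1.85 mg/L

k_d L₀/(k_a−k_d) = 0.296×22.0/(0.442−0.296) = 6.512/0.1460 = 44.60 mg/L.
e^(−k_d t) = e^(−0.296×4.440) = 0.2687; e^(−k_a t) = e^(−0.442×4.440) = 0.1405.
D = 44.60 × (0.2687 − 0.1405) + 2.97 × 0.1405 = 5.717 + 0.4173 = 6.134 mg/L.
DO = C_s − D = 7.98 − 6.134 = 1.846 mg/L.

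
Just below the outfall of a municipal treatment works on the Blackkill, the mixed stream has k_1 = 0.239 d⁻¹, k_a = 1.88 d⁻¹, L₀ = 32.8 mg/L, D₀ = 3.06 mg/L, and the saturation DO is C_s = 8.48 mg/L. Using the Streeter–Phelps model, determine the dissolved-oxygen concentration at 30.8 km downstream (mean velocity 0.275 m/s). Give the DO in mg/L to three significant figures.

DO ≈ 5.13 mg/L

Travel time t = x/v = 30.8 km / (0.275 m/s) = 30800 m / 0.275 m/s = 112000 s = 1.296 d.
k_1 L₀/(k_a−k_1) = 0.239×32.8/(1.88−0.239) = 7.839/1.641 = 4.777 mg/L.
e^(−k_1 t) = e^(−0.239×1.296) = 0.7336; e^(−k_a t) = e^(−1.88×1.296) = 0.08742.
D = 4.777 × (0.7336 − 0.08742) + 3.06 × 0.08742 = 3.087 + 0.2675 = 3.354 mg/L.
DO = C_s − D = 8.48 − 3.354 = 5.126 mg/L.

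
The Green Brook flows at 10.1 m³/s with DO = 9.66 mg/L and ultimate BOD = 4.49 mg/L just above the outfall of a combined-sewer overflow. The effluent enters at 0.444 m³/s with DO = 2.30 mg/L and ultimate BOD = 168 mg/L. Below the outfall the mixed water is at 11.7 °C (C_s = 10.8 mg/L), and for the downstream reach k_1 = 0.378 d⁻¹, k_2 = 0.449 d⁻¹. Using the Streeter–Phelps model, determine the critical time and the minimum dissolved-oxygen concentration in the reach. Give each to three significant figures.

t_c ≈ 2.08 d; minimum DO ≈ 6.44 mg/L

Mixed DO = (10.1×9.66 + 0.444×2.30)/(10.1+0.444) = 98.59/10.54 = 9.350 mg/L.
Mixed L₀ = (10.1×4.49 + 0.444×168)/(10.54) = 119.9/10.54 = 11.38 mg/L.
Initial deficit D₀ = C_s − DO₀ = 10.8 − 9.350 = 1.450 mg/L.
t_c = (1/0.07100) ln[(0.449/0.378)(1 − 1.450×0.07100/(0.378×11.38))] = 14.08 × ln(1.159) = 2.083 d.
D_c = (0.378/0.449) × 11.38 × e^(−0.378×2.083) = 0.8419 × 11.38 × 0.4550 = 4.358 mg/L.
Minimum DO = 10.8 − 4.358 = 6.442 mg/L.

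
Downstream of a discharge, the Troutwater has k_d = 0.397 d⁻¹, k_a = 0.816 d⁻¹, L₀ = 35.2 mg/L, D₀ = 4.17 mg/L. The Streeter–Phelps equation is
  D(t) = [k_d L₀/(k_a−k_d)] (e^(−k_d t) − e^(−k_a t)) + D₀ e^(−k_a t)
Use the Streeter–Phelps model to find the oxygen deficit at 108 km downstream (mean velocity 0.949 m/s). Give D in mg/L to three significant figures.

D ≈ 9.81 mg/L

Travel time t = x/v = 108 km / (0.949 m/s) = 108000 m / 0.949 m/s = 113800 s = 1.317 d.
k_d L₀/(k_a−k_d) = 0.397×35.2/(0.816−0.397) = 13.97/0.4190 = 33.35 mg/L.
e^(−k_d t) = e^(−0.397×1.317) = 0.5928; e^(−k_a t) = e^(−0.816×1.317) = 0.3414.
D = 33.35 × (0.5928 − 0.3414) + 4.17 × 0.3414 = 8.386 + 1.423 = 9.809 mg/L.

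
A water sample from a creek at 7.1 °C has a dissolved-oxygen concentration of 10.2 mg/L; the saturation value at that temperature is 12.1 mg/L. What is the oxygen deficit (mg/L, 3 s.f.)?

D = C_s − C = 12.1 − 10.2 = 1.90 mg/L.

D ≈ 1.90 mg/L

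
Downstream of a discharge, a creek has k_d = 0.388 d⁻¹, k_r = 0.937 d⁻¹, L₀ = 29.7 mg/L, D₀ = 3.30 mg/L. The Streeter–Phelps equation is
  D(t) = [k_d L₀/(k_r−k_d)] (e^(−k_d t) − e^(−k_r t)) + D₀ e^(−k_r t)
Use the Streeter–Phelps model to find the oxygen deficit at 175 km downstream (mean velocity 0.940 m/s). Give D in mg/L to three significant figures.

D ≈ 6.75 mg/L

Travel time t = x/v = 175 km / (0.940 m/s) = 175000 m / 0.940 m/s = 186200 s = 2.155 d.
k_d L₀/(k_r−k_d) = 0.388×29.7/(0.937−0.388) = 11.52/0.5490 = 20.99 mg/L.
e^(−k_d t) = e^(−0.388×2.155) = 0.4334; e^(−k_r t) = e^(−0.937×2.155) = 0.1328.
D = 20.99 × (0.4334 − 0.1328) + 3.30 × 0.1328 = 6.310 + 0.4382 = 6.749 mg/L.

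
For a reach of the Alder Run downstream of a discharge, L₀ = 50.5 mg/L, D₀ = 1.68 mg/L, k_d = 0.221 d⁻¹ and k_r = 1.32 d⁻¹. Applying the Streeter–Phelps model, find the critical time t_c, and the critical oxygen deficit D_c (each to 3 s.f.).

With k_r/k_d = 5.973 and 1 − D₀(k_r−k_d)/(k_d L₀) = 0.8346,
t_c = ln(5.973 × 0.8346) / (1.32 − 0.221) = ln(4.985) / 1.099 = 1.606/1.099 = 1.462 d.
L(t_c) = L₀ e^(−k_d t_c) = 50.5 × 0.7240 = 36.56 mg/L, and at the critical point k_r D_c = k_d L, so D_c = (0.221/1.32) × 36.56 = 6.121 mg/L.

t_c ≈ 1.46 d; D_c ≈ 6.12 mg/L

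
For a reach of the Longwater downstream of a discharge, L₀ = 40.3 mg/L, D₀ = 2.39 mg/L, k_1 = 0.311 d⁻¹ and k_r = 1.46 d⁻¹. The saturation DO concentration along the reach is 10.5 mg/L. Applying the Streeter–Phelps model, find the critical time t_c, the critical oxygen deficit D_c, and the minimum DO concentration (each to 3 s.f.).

At the critical point dD/dt = 0, so k_1 L₀ e^(−k_1 t) = k_r D. Substituting D(t) from the Streeter–Phelps equation and solving for t gives
t_c = ln[(k_r/k_1)(1 − D₀(k_r−k_1)/(k_1 L₀))] / (k_r−k_1).
Here k_r−k_1 = 1.149 d⁻¹ and 1 − D₀(k_r−k_1)/(k_1 L₀) = 1 − 2.39×1.149/(0.311×40.3) = 0.7809, so
t_c = ln(4.695 × 0.7809) / 1.149 = 1.299 / 1.149 = 1.131 d.
L(t_c) = L₀ e^(−k_1 t_c) = 40.3 × 0.7035 = 28.35 mg/L, and at the critical point k_r D_c = k_1 L, so D_c = (0.311/1.46) × 28.35 = 6.040 mg/L.
Minimum DO = C_s − D_c = 10.5 − 6.040 = 4.460 mg/L.

t_c ≈ 1.13 d; D_c ≈ 6.04 mg/L; min DO ≈ 4.46 mg/L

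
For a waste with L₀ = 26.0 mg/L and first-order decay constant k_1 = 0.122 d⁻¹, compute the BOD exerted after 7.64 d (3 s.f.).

y ≈ 15.8 mg/L

y_t = L₀(1 − e^(−k_1 t)) = 26.0 × (1 − e^(−0.122×7.64))
= 26.0 × (1 − 0.3937) = 26.0 × 0.6063 = 15.76 mg/L.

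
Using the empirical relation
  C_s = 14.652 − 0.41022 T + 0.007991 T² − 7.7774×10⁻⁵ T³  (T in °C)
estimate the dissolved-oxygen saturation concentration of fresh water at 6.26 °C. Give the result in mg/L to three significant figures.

C_s ≈ 12.4 mg/L

C_s = 14.652 − 0.41022×6.26 + 0.007991×6.26² − 7.7774×10⁻⁵×6.26³ = 12.38 mg/L.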